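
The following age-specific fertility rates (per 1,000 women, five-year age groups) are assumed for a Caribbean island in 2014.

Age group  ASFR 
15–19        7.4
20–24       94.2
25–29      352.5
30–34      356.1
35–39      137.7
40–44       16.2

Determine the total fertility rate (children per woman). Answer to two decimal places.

4.82

Sum of ASFRs = 7.4 + 94.2 + 352.5 + 356.1 + 137.7 + 16.2 = 964.1
TFR = 5 × 964.1 / 1000 = 4.8205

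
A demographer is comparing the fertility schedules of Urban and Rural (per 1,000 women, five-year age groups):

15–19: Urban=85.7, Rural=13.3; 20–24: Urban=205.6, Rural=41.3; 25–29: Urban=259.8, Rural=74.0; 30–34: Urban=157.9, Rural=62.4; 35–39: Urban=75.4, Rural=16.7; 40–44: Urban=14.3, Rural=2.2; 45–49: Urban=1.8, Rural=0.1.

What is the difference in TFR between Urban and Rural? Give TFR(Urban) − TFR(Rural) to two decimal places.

2.95

Urban:
  Sum of ASFRs = 85.7 + 205.6 + 259.8 + 157.9 + 75.4 + 14.3 + 1.8 = 800.5
  TFR = 5 × 800.5 / 1000 = 4.0025
Rural:
  Sum of ASFRs = 13.3 + 41.3 + 74.0 + 62.4 + 16.7 + 2.2 + 0.1 = 210.0
  TFR = 5 × 210.0 / 1000 = 1.05
Difference = 4.0025 − 1.05 = 2.9525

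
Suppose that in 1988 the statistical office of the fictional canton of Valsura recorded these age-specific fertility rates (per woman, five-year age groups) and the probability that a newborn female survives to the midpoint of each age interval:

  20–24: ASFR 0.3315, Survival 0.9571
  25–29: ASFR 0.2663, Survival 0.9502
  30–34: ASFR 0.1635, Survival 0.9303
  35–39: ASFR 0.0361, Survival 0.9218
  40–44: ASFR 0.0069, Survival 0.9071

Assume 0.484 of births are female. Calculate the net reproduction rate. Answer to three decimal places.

1.844

Proportion female at birth = 0.484.
Per-age-group product (5 × ASFR × survival probability):
  20–24: 5 × 0.3315 × 0.9571 = 1.58639
  25–29: 5 × 0.2663 × 0.9502 = 1.26519
  30–34: 5 × 0.1635 × 0.9303 = 0.76052
  35–39: 5 × 0.0361 × 0.9218 = 0.16638
  40–44: 5 × 0.0069 × 0.9071 = 0.03129
Sum = 3.80977
NRR = 0.484 × 3.80977 = 1.84393
NRR > 1, so each generation more than replaces itself.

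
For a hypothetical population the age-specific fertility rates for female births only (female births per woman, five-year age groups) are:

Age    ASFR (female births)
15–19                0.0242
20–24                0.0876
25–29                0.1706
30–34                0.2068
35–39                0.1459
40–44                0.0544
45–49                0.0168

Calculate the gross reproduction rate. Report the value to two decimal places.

3.53

Sum of female ASFRs = 0.0242 + 0.0876 + 0.1706 + 0.2068 + 0.1459 + 0.0544 + 0.0168 = 0.7063
GRR = 5 × 0.7063 = 3.5315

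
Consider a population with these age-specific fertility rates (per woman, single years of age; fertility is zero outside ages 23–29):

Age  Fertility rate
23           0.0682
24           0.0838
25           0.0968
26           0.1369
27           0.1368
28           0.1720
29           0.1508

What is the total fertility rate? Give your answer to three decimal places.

Sum of ASFRs = 0.0682 + 0.0838 + 0.0968 + 0.1369 + 0.1368 + 0.1720 + 0.1508 = 0.8453
TFR = 0.8453

0.845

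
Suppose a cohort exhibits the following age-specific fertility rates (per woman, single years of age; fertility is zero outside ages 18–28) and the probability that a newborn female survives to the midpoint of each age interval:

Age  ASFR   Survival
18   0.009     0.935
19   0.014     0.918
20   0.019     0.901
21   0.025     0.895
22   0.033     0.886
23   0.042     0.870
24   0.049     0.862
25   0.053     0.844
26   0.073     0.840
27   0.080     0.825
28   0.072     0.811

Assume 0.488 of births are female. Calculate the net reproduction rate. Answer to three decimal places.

Proportion female at birth = 0.488.
Each age group contributes 1 × ASFR × survival:
  18: 1 × 0.009 × 0.935 = 0.00842
  19: 1 × 0.014 × 0.918 = 0.01285
  20: 1 × 0.019 × 0.901 = 0.01712
  21: 1 × 0.025 × 0.895 = 0.02238
  22: 1 × 0.033 × 0.886 = 0.02924
  23: 1 × 0.042 × 0.870 = 0.03654
  24: 1 × 0.049 × 0.862 = 0.04224
  25: 1 × 0.053 × 0.844 = 0.04473
  26: 1 × 0.073 × 0.840 = 0.06132
  27: 1 × 0.080 × 0.825 = 0.06600
  28: 1 × 0.072 × 0.811 = 0.05839
Sum = 0.39923
NRR = 0.488 × 0.39923 = 0.19482
An NRR under 1 implies long-run decline under these rates.

0.195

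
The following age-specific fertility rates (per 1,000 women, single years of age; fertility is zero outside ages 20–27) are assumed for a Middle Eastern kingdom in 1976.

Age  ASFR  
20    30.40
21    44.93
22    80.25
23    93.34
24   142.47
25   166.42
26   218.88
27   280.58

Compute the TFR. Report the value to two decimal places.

Sum of ASFRs = 30.40 + 44.93 + 80.25 + 93.34 + 142.47 + 166.42 + 218.88 + 280.58 = 1057.27
TFR = 1057.27 / 1000 = 1.05727

1.06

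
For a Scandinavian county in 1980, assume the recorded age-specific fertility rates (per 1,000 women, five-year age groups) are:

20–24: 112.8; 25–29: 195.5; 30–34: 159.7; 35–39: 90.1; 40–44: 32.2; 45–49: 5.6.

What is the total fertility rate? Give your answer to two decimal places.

2.98

Sum of ASFRs = 112.8 + 195.5 + 159.7 + 90.1 + 32.2 + 5.6 = 595.9
TFR = 5 × 595.9 / 1000 = 2.9795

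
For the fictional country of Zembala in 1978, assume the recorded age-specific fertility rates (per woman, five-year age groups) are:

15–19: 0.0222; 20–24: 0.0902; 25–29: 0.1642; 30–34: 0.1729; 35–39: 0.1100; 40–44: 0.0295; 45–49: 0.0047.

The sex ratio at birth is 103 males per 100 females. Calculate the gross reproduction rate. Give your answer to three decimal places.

1.462

Proportion female at birth = 100 / (100 + 103) = 0.49261.
Sum of ASFRs = 0.0222 + 0.0902 + 0.1642 + 0.1729 + 0.1100 + 0.0295 + 0.0047 = 0.5937
TFR = 5 × 0.5937 = 2.9685
GRR = 0.49261 × 2.9685 = 1.46231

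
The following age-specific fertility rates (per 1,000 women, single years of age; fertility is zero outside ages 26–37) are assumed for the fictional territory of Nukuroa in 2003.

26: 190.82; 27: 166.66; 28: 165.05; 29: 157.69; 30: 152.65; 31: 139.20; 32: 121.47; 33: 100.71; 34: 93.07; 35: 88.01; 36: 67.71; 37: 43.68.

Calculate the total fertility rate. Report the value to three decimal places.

Sum of ASFRs = 190.82 + 166.66 + 165.05 + 157.69 + 152.65 + 139.20 + 121.47 + 100.71 + 93.07 + 88.01 + 67.71 + 43.68 = 1486.72
TFR = 1486.72 / 1000 = 1.48672

1.487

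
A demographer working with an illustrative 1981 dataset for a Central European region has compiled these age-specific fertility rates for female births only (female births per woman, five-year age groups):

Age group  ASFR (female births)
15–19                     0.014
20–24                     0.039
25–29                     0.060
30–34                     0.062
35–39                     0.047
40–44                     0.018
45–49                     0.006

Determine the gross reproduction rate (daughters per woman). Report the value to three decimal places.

1.230

Sum of female ASFRs = 0.014 + 0.039 + 0.060 + 0.062 + 0.047 + 0.018 + 0.006 = 0.246
GRR = 5 × 0.246 = 1.23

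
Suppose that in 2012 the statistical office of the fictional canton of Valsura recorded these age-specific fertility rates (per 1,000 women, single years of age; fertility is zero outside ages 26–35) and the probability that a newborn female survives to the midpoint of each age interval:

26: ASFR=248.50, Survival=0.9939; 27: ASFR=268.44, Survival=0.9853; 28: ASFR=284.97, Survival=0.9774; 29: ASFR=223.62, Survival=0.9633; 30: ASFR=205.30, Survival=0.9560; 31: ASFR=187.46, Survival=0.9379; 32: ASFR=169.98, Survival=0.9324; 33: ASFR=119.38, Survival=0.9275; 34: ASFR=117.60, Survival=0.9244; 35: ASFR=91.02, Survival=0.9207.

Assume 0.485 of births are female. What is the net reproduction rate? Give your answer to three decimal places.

0.892

Proportion female at birth = 0.485.
Weighting each age-specific rate by interval width and survival:
  26: 1 × 248.50/1000 × 0.9939 = 0.24698
  27: 1 × 268.44/1000 × 0.9853 = 0.26449
  28: 1 × 284.97/1000 × 0.9774 = 0.27853
  29: 1 × 223.62/1000 × 0.9633 = 0.21541
  30: 1 × 205.30/1000 × 0.9560 = 0.19627
  31: 1 × 187.46/1000 × 0.9379 = 0.17582
  32: 1 × 169.98/1000 × 0.9324 = 0.15849
  33: 1 × 119.38/1000 × 0.9275 = 0.11072
  34: 1 × 117.60/1000 × 0.9244 = 0.10871
  35: 1 × 91.02/1000 × 0.9207 = 0.08380
Sum = 1.83922
NRR = 0.485 × 1.83922 = 0.89202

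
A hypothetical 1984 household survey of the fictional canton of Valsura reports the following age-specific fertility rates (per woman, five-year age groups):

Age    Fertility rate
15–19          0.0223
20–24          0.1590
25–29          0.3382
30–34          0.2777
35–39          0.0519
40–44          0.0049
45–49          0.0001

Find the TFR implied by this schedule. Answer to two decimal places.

4.27

Sum of ASFRs = 0.0223 + 0.1590 + 0.3382 + 0.2777 + 0.0519 + 0.0049 + 0.0001 = 0.8541
TFR = 5 × 0.8541 = 4.2705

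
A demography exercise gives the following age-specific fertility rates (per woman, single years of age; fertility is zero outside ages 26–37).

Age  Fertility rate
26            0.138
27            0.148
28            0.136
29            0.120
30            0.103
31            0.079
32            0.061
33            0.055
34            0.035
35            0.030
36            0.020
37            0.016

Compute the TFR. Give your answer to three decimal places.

0.941

Sum of ASFRs = 0.138 + 0.148 + 0.136 + 0.120 + 0.103 + 0.079 + 0.061 + 0.055 + 0.035 + 0.030 + 0.020 + 0.016 = 0.941
TFR = 0.941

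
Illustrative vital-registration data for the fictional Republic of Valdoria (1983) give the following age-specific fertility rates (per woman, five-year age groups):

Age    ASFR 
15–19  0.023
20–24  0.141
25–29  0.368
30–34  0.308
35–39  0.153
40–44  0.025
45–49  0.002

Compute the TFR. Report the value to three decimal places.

5.100

Sum of ASFRs = 0.023 + 0.141 + 0.368 + 0.308 + 0.153 + 0.025 + 0.002 = 1.020
TFR = 5 × 1.020 = 5.1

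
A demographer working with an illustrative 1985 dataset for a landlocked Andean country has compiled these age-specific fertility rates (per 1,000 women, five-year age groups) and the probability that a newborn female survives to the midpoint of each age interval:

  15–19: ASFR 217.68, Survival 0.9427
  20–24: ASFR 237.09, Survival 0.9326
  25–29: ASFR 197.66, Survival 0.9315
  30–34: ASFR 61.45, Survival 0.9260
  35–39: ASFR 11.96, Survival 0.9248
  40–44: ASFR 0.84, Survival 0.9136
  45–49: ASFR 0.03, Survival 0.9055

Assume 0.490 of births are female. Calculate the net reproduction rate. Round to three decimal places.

Proportion female at birth = 0.490.
Weighting each age-specific rate by interval width and survival:
  15–19: 5 × 217.68/1000 × 0.9427 = 1.02603
  20–24: 5 × 237.09/1000 × 0.9326 = 1.10555
  25–29: 5 × 197.66/1000 × 0.9315 = 0.92060
  30–34: 5 × 61.45/1000 × 0.9260 = 0.28451
  35–39: 5 × 11.96/1000 × 0.9248 = 0.05530
  40–44: 5 × 0.84/1000 × 0.9136 = 0.00384
  45–49: 5 × 0.03/1000 × 0.9055 = 0.00014
Sum = 3.39597
NRR = 0.490 × 3.39597 = 1.66403

1.664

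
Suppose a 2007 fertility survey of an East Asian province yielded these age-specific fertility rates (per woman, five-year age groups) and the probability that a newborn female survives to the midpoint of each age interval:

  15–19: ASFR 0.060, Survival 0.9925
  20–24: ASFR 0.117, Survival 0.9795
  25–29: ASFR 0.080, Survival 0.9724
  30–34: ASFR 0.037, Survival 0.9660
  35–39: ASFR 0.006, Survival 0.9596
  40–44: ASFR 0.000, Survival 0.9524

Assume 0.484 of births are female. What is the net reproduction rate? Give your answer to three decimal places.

Proportion female at birth = 0.484.
Per-age-group product (5 × ASFR × survival probability):
  15–19: 5 × 0.060 × 0.9925 = 0.29775
  20–24: 5 × 0.117 × 0.9795 = 0.57301
  25–29: 5 × 0.080 × 0.9724 = 0.38896
  30–34: 5 × 0.037 × 0.9660 = 0.17871
  35–39: 5 × 0.006 × 0.9596 = 0.02879
  40–44: 5 × 0.000 × 0.9524 = 0.00000
Sum = 1.46722
NRR = 0.484 × 1.46722 = 0.71013
With NRR below 1 the population is below replacement fertility.

0.710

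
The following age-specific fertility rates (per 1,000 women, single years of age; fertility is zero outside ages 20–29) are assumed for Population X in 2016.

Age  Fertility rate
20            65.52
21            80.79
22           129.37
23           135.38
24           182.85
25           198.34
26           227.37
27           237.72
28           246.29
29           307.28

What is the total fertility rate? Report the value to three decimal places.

1.811

Sum of ASFRs = 65.52 + 80.79 + 129.37 + 135.38 + 182.85 + 198.34 + 227.37 + 237.72 + 246.29 + 307.28 = 1810.91
TFR = 1810.91 / 1000 = 1.81091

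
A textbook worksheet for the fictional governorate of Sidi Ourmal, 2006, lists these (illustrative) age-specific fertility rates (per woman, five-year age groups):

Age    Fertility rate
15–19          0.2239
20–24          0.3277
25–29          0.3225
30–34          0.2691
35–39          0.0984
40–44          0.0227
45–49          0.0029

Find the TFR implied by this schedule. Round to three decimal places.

6.336

Sum of ASFRs = 0.2239 + 0.3277 + 0.3225 + 0.2691 + 0.0984 + 0.0227 + 0.0029 = 1.2672
TFR = 5 × 1.2672 = 6.336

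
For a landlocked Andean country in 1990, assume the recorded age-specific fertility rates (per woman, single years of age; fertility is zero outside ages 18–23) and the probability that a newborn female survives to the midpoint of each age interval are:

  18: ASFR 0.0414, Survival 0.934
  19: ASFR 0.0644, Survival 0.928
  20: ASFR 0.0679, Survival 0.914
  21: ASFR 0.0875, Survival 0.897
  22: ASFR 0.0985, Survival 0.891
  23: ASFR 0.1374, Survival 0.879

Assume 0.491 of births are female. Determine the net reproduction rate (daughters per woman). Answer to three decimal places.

0.220

Proportion female at birth = 0.491.
Weighting each age-specific rate by interval width and survival:
  18: 1 × 0.0414 × 0.934 = 0.03867
  19: 1 × 0.0644 × 0.928 = 0.05976
  20: 1 × 0.0679 × 0.914 = 0.06206
  21: 1 × 0.0875 × 0.897 = 0.07849
  22: 1 × 0.0985 × 0.891 = 0.08776
  23: 1 × 0.1374 × 0.879 = 0.12077
Sum = 0.44751
NRR = 0.491 × 0.44751 = 0.21973
NRR < 1, so the cohort does not fully replace itself.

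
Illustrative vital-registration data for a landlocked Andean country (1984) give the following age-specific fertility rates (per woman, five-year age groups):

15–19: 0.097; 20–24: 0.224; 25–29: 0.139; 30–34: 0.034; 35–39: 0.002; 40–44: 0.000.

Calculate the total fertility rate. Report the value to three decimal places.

Sum of ASFRs = 0.097 + 0.224 + 0.139 + 0.034 + 0.002 + 0.000 = 0.496
TFR = 5 × 0.496 = 2.48

2.480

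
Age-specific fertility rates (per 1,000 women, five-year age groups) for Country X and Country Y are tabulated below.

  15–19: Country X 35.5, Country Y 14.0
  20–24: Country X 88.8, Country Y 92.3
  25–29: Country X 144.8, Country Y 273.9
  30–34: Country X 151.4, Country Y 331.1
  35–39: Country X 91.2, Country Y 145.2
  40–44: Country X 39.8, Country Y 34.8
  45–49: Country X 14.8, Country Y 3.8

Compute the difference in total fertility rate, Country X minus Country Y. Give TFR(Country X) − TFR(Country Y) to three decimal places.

-1.644

Country X:
  Sum of ASFRs = 35.5 + 88.8 + 144.8 + 151.4 + 91.2 + 39.8 + 14.8 = 566.3
  TFR = 5 × 566.3 / 1000 = 2.8315
Country Y:
  Sum of ASFRs = 14.0 + 92.3 + 273.9 + 331.1 + 145.2 + 34.8 + 3.8 = 895.1
  TFR = 5 × 895.1 / 1000 = 4.4755
Difference = 2.8315 − 4.4755 = -1.644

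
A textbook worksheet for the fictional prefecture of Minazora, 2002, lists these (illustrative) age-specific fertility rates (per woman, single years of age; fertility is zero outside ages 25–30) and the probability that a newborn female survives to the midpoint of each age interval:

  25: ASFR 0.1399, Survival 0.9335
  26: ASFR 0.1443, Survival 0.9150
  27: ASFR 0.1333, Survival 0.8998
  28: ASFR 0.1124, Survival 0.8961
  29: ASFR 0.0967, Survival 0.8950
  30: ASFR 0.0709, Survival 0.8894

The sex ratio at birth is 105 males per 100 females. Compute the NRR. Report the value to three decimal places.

Proportion female at birth = 100 / (100 + 105) = 0.48780.
Each age group contributes 1 × ASFR × survival:
  25: 1 × 0.1399 × 0.9335 = 0.13060
  26: 1 × 0.1443 × 0.9150 = 0.13203
  27: 1 × 0.1333 × 0.8998 = 0.11994
  28: 1 × 0.1124 × 0.8961 = 0.10072
  29: 1 × 0.0967 × 0.8950 = 0.08655
  30: 1 × 0.0709 × 0.8894 = 0.06306
Sum = 0.63290
NRR = 0.48780 × 0.63290 = 0.30873

0.309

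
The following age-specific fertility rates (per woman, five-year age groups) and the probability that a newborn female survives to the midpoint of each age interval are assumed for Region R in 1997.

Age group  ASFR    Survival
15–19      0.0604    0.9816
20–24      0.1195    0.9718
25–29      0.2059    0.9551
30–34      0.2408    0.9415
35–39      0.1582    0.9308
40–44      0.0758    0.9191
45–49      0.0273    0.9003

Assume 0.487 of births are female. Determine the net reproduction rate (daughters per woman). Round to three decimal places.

2.046

Proportion female at birth = 0.487.
Each age group contributes 5 × ASFR × survival:
  15–19: 5 × 0.0604 × 0.9816 = 0.29644
  20–24: 5 × 0.1195 × 0.9718 = 0.58065
  25–29: 5 × 0.2059 × 0.9551 = 0.98328
  30–34: 5 × 0.2408 × 0.9415 = 1.13357
  35–39: 5 × 0.1582 × 0.9308 = 0.73626
  40–44: 5 × 0.0758 × 0.9191 = 0.34834
  45–49: 5 × 0.0273 × 0.9003 = 0.12289
Sum = 4.20143
NRR = 0.487 × 4.20143 = 2.04610
With NRR above 1 the population is above replacement fertility.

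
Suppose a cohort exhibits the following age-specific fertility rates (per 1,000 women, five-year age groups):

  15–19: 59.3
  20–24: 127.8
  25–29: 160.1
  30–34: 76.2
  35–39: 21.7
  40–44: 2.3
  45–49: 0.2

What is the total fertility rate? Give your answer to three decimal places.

2.238

Sum of ASFRs = 59.3 + 127.8 + 160.1 + 76.2 + 21.7 + 2.3 + 0.2 = 447.6
TFR = 5 × 447.6 / 1000 = 2.238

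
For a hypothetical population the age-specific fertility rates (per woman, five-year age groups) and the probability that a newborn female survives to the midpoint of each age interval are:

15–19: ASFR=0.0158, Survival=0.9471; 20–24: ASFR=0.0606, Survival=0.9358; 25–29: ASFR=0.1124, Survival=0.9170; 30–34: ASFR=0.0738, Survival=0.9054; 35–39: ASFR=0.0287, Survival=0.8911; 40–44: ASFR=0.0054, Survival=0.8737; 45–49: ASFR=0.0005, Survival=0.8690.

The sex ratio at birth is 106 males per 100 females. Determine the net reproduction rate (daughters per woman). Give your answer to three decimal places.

Proportion female at birth = 100 / (100 + 106) = 0.48544.
Weighting each age-specific rate by interval width and survival:
  15–19: 5 × 0.0158 × 0.9471 = 0.07482
  20–24: 5 × 0.0606 × 0.9358 = 0.28355
  25–29: 5 × 0.1124 × 0.9170 = 0.51535
  30–34: 5 × 0.0738 × 0.9054 = 0.33409
  35–39: 5 × 0.0287 × 0.8911 = 0.12787
  40–44: 5 × 0.0054 × 0.8737 = 0.02359
  45–49: 5 × 0.0005 × 0.8690 = 0.00217
Sum = 1.36144
NRR = 0.48544 × 1.36144 = 0.66090
An NRR under 1 implies long-run decline under these rates.

0.661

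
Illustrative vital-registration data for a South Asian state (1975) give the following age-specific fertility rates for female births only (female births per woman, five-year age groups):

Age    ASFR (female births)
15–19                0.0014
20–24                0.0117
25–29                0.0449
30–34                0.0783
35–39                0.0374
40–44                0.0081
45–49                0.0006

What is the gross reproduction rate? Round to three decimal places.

0.912

Sum of female ASFRs = 0.0014 + 0.0117 + 0.0449 + 0.0783 + 0.0374 + 0.0081 + 0.0006 = 0.1824
GRR = 5 × 0.1824 = 0.912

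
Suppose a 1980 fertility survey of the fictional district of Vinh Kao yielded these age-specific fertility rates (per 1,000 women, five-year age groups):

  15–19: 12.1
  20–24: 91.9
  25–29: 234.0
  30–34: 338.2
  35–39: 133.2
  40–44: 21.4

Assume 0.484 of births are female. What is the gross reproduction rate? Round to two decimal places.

Proportion female at birth = 0.484.
Sum of ASFRs = 12.1 + 91.9 + 234.0 + 338.2 + 133.2 + 21.4 = 830.8
TFR = 5 × 830.8 / 1000 = 4.154
GRR = 0.484 × 4.154 = 2.01054

2.01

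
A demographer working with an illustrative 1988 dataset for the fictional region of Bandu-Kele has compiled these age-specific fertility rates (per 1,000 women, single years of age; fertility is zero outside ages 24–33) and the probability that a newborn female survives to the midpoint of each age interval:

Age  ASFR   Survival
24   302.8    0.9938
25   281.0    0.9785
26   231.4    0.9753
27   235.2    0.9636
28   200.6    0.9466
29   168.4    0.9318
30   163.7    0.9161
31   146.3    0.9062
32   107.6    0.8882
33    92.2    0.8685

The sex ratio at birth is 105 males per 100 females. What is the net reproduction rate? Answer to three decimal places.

Proportion female at birth = 100 / (100 + 105) = 0.48780.
Weighting each age-specific rate by interval width and survival:
  24: 1 × 302.8/1000 × 0.9938 = 0.30092
  25: 1 × 281.0/1000 × 0.9785 = 0.27496
  26: 1 × 231.4/1000 × 0.9753 = 0.22568
  27: 1 × 235.2/1000 × 0.9636 = 0.22664
  28: 1 × 200.6/1000 × 0.9466 = 0.18989
  29: 1 × 168.4/1000 × 0.9318 = 0.15692
  30: 1 × 163.7/1000 × 0.9161 = 0.14997
  31: 1 × 146.3/1000 × 0.9062 = 0.13258
  32: 1 × 107.6/1000 × 0.8882 = 0.09557
  33: 1 × 92.2/1000 × 0.8685 = 0.08008
Sum = 1.83321
NRR = 0.48780 × 1.83321 = 0.89424

0.894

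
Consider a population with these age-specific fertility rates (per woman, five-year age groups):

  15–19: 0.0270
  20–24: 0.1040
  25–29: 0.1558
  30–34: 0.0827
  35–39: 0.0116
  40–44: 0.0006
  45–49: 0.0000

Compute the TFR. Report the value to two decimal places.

Sum of ASFRs = 0.0270 + 0.1040 + 0.1558 + 0.0827 + 0.0116 + 0.0006 + 0.0000 = 0.3817
TFR = 5 × 0.3817 = 1.9085

1.91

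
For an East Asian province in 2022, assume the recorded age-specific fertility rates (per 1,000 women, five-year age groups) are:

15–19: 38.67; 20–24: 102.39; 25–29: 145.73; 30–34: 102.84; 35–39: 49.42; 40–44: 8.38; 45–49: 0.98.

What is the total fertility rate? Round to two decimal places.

Sum of ASFRs = 38.67 + 102.39 + 145.73 + 102.84 + 49.42 + 8.38 + 0.98 = 448.41
TFR = 5 × 448.41 / 1000 = 2.24205

2.24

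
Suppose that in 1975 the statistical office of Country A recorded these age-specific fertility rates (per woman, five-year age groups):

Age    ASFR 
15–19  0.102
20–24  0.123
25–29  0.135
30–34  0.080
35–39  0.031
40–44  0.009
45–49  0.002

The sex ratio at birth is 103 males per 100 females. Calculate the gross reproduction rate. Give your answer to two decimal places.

1.19

Proportion female at birth = 100 / (100 + 103) = 0.49261.
Sum of ASFRs = 0.102 + 0.123 + 0.135 + 0.080 + 0.031 + 0.009 + 0.002 = 0.482
TFR = 5 × 0.482 = 2.41
GRR = 0.49261 × 2.41 = 1.18719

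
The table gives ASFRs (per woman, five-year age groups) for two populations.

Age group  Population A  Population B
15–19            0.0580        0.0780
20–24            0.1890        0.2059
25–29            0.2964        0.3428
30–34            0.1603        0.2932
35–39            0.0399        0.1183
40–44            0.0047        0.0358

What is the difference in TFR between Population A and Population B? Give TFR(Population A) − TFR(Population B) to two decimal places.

-1.63

Population A:
  Sum of ASFRs = 0.0580 + 0.1890 + 0.2964 + 0.1603 + 0.0399 + 0.0047 = 0.7483
  TFR = 5 × 0.7483 = 3.7415
Population B:
  Sum of ASFRs = 0.0780 + 0.2059 + 0.3428 + 0.2932 + 0.1183 + 0.0358 = 1.0740
  TFR = 5 × 1.0740 = 5.37
Difference = 3.7415 − 5.37 = -1.6285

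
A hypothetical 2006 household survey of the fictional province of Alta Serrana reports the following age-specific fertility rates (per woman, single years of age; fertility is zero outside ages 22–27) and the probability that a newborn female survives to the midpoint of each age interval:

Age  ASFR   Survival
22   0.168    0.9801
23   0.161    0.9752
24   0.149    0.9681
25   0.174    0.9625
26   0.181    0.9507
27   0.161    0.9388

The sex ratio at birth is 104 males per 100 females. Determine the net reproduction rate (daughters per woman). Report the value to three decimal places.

Proportion female at birth = 100 / (100 + 104) = 0.49020.
Each age group contributes 1 × ASFR × survival:
  22: 1 × 0.168 × 0.9801 = 0.16466
  23: 1 × 0.161 × 0.9752 = 0.15701
  24: 1 × 0.149 × 0.9681 = 0.14425
  25: 1 × 0.174 × 0.9625 = 0.16748
  26: 1 × 0.181 × 0.9507 = 0.17208
  27: 1 × 0.161 × 0.9388 = 0.15115
Sum = 0.95663
NRR = 0.49020 × 0.95663 = 0.46894
With NRR below 1 the population is below replacement fertility.

0.469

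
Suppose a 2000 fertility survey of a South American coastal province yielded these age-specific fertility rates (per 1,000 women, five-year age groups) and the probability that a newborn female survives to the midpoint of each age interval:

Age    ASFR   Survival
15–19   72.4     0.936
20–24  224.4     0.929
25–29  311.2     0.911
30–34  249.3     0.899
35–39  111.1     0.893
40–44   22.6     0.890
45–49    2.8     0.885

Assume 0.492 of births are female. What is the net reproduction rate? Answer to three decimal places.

2.228

Proportion female at birth = 0.492.
Survival-weighted fertility by age (5·fₓ·Sₓ):
  15–19: 5 × 72.4/1000 × 0.936 = 0.33883
  20–24: 5 × 224.4/1000 × 0.929 = 1.04234
  25–29: 5 × 311.2/1000 × 0.911 = 1.41752
  30–34: 5 × 249.3/1000 × 0.899 = 1.12060
  35–39: 5 × 111.1/1000 × 0.893 = 0.49606
  40–44: 5 × 22.6/1000 × 0.890 = 0.10057
  45–49: 5 × 2.8/1000 × 0.885 = 0.01239
Sum = 4.52831
NRR = 0.492 × 4.52831 = 2.22793
With NRR above 1 the population is above replacement fertility.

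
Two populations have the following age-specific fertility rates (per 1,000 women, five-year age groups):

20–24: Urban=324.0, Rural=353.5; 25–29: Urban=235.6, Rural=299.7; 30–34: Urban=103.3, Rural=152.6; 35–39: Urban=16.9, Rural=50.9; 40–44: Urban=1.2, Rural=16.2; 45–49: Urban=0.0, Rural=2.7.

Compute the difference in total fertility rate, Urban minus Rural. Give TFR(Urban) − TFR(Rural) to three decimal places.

Urban:
  Sum of ASFRs = 324.0 + 235.6 + 103.3 + 16.9 + 1.2 + 0.0 = 681.0
  TFR = 5 × 681.0 / 1000 = 3.405
Rural:
  Sum of ASFRs = 353.5 + 299.7 + 152.6 + 50.9 + 16.2 + 2.7 = 875.6
  TFR = 5 × 875.6 / 1000 = 4.378
Difference = 3.405 − 4.378 = -0.973

-0.973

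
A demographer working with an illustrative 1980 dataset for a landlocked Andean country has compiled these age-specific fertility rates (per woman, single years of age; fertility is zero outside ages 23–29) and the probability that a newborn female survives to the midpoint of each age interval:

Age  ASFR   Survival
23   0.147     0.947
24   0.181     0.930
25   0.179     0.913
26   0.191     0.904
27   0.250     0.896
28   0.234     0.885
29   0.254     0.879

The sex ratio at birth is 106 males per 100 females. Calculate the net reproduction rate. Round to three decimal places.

Proportion female at birth = 100 / (100 + 106) = 0.48544.
Weighting each age-specific rate by interval width and survival:
  23: 1 × 0.147 × 0.947 = 0.13921
  24: 1 × 0.181 × 0.930 = 0.16833
  25: 1 × 0.179 × 0.913 = 0.16343
  26: 1 × 0.191 × 0.904 = 0.17266
  27: 1 × 0.250 × 0.896 = 0.22400
  28: 1 × 0.234 × 0.885 = 0.20709
  29: 1 × 0.254 × 0.879 = 0.22327
Sum = 1.29799
NRR = 0.48544 × 1.29799 = 0.63010

0.630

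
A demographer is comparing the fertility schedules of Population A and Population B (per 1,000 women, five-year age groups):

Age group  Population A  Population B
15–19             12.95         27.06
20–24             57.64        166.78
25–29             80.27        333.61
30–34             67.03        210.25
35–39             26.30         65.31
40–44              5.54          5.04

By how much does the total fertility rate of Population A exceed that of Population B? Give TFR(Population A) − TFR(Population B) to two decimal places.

-2.79

Population A:
  Sum of ASFRs = 12.95 + 57.64 + 80.27 + 67.03 + 26.30 + 5.54 = 249.73
  TFR = 5 × 249.73 / 1000 = 1.24865
Population B:
  Sum of ASFRs = 27.06 + 166.78 + 333.61 + 210.25 + 65.31 + 5.04 = 808.05
  TFR = 5 × 808.05 / 1000 = 4.04025
Difference = 1.24865 − 4.04025 = -2.7916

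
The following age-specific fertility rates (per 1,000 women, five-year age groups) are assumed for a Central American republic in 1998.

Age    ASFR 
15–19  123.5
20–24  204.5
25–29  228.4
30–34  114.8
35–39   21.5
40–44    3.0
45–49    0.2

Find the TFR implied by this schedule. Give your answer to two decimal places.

Sum of ASFRs = 123.5 + 204.5 + 228.4 + 114.8 + 21.5 + 3.0 + 0.2 = 695.9
TFR = 5 × 695.9 / 1000 = 3.4795

3.48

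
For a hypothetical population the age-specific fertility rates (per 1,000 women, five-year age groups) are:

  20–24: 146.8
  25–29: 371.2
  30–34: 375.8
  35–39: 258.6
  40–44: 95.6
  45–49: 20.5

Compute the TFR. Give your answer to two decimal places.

Sum of ASFRs = 146.8 + 371.2 + 375.8 + 258.6 + 95.6 + 20.5 = 1268.5
TFR = 5 × 1268.5 / 1000 = 6.3425

6.34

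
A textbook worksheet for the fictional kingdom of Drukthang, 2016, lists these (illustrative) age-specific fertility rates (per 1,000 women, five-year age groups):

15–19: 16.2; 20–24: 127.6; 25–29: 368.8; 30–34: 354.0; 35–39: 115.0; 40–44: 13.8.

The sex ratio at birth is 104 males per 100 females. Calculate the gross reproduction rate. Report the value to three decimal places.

Proportion female at birth = 100 / (100 + 104) = 0.49020.
Sum of ASFRs = 16.2 + 127.6 + 368.8 + 354.0 + 115.0 + 13.8 = 995.4
TFR = 5 × 995.4 / 1000 = 4.977
GRR = 0.49020 × 4.977 = 2.43973

2.440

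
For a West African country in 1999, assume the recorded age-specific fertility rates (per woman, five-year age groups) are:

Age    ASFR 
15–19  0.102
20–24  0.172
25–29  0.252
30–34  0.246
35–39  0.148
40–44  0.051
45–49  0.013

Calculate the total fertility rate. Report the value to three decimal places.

Sum of ASFRs = 0.102 + 0.172 + 0.252 + 0.246 + 0.148 + 0.051 + 0.013 = 0.984
TFR = 5 × 0.984 = 4.92

4.920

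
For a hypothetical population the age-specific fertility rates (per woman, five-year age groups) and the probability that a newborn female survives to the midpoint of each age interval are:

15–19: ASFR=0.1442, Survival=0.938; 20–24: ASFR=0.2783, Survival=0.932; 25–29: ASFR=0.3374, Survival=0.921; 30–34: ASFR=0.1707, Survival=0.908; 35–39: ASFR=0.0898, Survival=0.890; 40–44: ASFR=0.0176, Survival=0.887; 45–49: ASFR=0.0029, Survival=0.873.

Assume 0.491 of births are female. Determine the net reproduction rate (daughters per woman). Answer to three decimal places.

Proportion female at birth = 0.491.
Each age group contributes 5 × ASFR × survival:
  15–19: 5 × 0.1442 × 0.938 = 0.67630
  20–24: 5 × 0.2783 × 0.932 = 1.29688
  25–29: 5 × 0.3374 × 0.921 = 1.55373
  30–34: 5 × 0.1707 × 0.908 = 0.77498
  35–39: 5 × 0.0898 × 0.890 = 0.39961
  40–44: 5 × 0.0176 × 0.887 = 0.07806
  45–49: 5 × 0.0029 × 0.873 = 0.01266
Sum = 4.79222
NRR = 0.491 × 4.79222 = 2.35298
With NRR above 1 the population is above replacement fertility.

2.353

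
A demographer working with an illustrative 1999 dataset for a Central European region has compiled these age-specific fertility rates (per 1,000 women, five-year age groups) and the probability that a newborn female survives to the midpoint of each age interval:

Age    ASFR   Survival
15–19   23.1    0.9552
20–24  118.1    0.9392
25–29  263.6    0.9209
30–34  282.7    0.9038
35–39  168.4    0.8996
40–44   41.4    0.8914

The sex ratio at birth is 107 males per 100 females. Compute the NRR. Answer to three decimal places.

Proportion female at birth = 100 / (100 + 107) = 0.48309.
Survival-weighted fertility by age (5·fₓ·Sₓ):
  15–19: 5 × 23.1/1000 × 0.9552 = 0.11033
  20–24: 5 × 118.1/1000 × 0.9392 = 0.55460
  25–29: 5 × 263.6/1000 × 0.9209 = 1.21375
  30–34: 5 × 282.7/1000 × 0.9038 = 1.27752
  35–39: 5 × 168.4/1000 × 0.8996 = 0.75746
  40–44: 5 × 41.4/1000 × 0.8914 = 0.18452
Sum = 4.09818
NRR = 0.48309 × 4.09818 = 1.97979
With NRR above 1 the population is above replacement fertility.

1.980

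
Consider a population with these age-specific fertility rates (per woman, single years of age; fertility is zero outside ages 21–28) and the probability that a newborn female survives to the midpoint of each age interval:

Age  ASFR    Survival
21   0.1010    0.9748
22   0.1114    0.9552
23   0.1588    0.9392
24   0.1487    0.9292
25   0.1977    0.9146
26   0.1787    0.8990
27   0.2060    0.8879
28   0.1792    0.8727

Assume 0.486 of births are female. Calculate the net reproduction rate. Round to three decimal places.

0.570

Proportion female at birth = 0.486.
Weighting each age-specific rate by interval width and survival:
  21: 1 × 0.1010 × 0.9748 = 0.09845
  22: 1 × 0.1114 × 0.9552 = 0.10641
  23: 1 × 0.1588 × 0.9392 = 0.14914
  24: 1 × 0.1487 × 0.9292 = 0.13817
  25: 1 × 0.1977 × 0.9146 = 0.18082
  26: 1 × 0.1787 × 0.8990 = 0.16065
  27: 1 × 0.2060 × 0.8879 = 0.18291
  28: 1 × 0.1792 × 0.8727 = 0.15639
Sum = 1.17294
NRR = 0.486 × 1.17294 = 0.57005
An NRR under 1 implies long-run decline under these rates.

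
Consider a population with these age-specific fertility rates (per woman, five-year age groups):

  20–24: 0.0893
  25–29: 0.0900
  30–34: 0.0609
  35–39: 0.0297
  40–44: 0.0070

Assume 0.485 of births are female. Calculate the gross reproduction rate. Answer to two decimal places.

Proportion female at birth = 0.485.
Sum of ASFRs = 0.0893 + 0.0900 + 0.0609 + 0.0297 + 0.0070 = 0.2769
TFR = 5 × 0.2769 = 1.3845
GRR = 0.485 × 1.3845 = 0.67148

0.67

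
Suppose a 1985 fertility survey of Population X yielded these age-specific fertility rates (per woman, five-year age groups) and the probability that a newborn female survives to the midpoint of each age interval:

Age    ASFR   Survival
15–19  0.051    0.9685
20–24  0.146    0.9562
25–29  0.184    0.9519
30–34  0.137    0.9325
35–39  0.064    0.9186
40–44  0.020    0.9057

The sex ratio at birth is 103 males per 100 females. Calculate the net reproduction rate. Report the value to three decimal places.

1.401

Proportion female at birth = 100 / (100 + 103) = 0.49261.
Each age group contributes 5 × ASFR × survival:
  15–19: 5 × 0.051 × 0.9685 = 0.24697
  20–24: 5 × 0.146 × 0.9562 = 0.69803
  25–29: 5 × 0.184 × 0.9519 = 0.87575
  30–34: 5 × 0.137 × 0.9325 = 0.63876
  35–39: 5 × 0.064 × 0.9186 = 0.29395
  40–44: 5 × 0.020 × 0.9057 = 0.09057
Sum = 2.84403
NRR = 0.49261 × 2.84403 = 1.40100
NRR > 1, so each generation more than replaces itself.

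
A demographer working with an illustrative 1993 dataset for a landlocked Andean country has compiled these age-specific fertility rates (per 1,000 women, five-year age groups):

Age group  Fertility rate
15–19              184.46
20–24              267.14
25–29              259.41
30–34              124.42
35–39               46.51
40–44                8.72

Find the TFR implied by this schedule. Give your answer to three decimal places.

4.453

Sum of ASFRs = 184.46 + 267.14 + 259.41 + 124.42 + 46.51 + 8.72 = 890.66
TFR = 5 × 890.66 / 1000 = 4.4533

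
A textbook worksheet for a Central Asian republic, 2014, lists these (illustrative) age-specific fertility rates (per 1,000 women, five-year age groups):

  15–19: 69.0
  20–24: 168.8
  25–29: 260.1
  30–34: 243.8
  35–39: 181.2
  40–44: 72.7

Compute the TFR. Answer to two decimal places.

4.98

Sum of ASFRs = 69.0 + 168.8 + 260.1 + 243.8 + 181.2 + 72.7 = 995.6
TFR = 5 × 995.6 / 1000 = 4.978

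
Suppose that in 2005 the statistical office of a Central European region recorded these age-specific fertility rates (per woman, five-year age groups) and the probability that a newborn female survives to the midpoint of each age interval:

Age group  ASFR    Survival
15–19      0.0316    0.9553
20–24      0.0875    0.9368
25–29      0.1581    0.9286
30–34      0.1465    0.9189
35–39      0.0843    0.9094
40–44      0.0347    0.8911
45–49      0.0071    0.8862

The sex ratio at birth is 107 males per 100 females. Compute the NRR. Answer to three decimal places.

Proportion female at birth = 100 / (100 + 107) = 0.48309.
Per-age-group product (5 × ASFR × survival probability):
  15–19: 5 × 0.0316 × 0.9553 = 0.15094
  20–24: 5 × 0.0875 × 0.9368 = 0.40985
  25–29: 5 × 0.1581 × 0.9286 = 0.73406
  30–34: 5 × 0.1465 × 0.9189 = 0.67309
  35–39: 5 × 0.0843 × 0.9094 = 0.38331
  40–44: 5 × 0.0347 × 0.8911 = 0.15461
  45–49: 5 × 0.0071 × 0.8862 = 0.03146
Sum = 2.53732
NRR = 0.48309 × 2.53732 = 1.22575
NRR > 1, so each generation more than replaces itself.

1.226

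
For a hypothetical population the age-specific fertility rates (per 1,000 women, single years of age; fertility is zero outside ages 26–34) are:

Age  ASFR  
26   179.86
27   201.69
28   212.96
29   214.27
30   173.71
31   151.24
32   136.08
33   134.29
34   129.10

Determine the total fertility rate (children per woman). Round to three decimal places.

Sum of ASFRs = 179.86 + 201.69 + 212.96 + 214.27 + 173.71 + 151.24 + 136.08 + 134.29 + 129.10 = 1533.20
TFR = 1533.20 / 1000 = 1.5332

1.533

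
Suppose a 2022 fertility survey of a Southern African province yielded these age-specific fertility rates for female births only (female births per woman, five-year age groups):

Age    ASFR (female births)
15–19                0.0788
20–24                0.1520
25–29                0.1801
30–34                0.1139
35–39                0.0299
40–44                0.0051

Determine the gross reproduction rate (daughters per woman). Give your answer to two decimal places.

2.80

Sum of female ASFRs = 0.0788 + 0.1520 + 0.1801 + 0.1139 + 0.0299 + 0.0051 = 0.5598
GRR = 5 × 0.5598 = 2.799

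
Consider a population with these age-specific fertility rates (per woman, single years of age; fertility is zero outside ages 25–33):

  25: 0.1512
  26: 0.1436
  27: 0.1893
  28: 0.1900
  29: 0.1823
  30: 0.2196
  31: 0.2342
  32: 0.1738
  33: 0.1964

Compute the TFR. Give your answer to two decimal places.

1.68

Sum of ASFRs = 0.1512 + 0.1436 + 0.1893 + 0.1900 + 0.1823 + 0.2196 + 0.2342 + 0.1738 + 0.1964 = 1.6804
TFR = 1.6804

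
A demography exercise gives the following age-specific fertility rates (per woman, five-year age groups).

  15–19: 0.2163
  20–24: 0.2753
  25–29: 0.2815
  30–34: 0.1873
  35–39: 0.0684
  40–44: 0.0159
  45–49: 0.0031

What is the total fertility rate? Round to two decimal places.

Sum of ASFRs = 0.2163 + 0.2753 + 0.2815 + 0.1873 + 0.0684 + 0.0159 + 0.0031 = 1.0478
TFR = 5 × 1.0478 = 5.239

5.24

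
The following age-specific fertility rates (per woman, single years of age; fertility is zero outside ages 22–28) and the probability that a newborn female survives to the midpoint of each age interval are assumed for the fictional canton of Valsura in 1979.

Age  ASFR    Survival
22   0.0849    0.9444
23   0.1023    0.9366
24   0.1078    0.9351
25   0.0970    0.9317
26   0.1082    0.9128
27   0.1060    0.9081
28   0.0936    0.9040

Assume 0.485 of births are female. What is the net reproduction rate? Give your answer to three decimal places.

0.314

Proportion female at birth = 0.485.
Survival-weighted fertility by age (1·fₓ·Sₓ):
  22: 1 × 0.0849 × 0.9444 = 0.08018
  23: 1 × 0.1023 × 0.9366 = 0.09581
  24: 1 × 0.1078 × 0.9351 = 0.10080
  25: 1 × 0.0970 × 0.9317 = 0.09037
  26: 1 × 0.1082 × 0.9128 = 0.09876
  27: 1 × 0.1060 × 0.9081 = 0.09626
  28: 1 × 0.0936 × 0.9040 = 0.08461
Sum = 0.64679
NRR = 0.485 × 0.64679 = 0.31369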